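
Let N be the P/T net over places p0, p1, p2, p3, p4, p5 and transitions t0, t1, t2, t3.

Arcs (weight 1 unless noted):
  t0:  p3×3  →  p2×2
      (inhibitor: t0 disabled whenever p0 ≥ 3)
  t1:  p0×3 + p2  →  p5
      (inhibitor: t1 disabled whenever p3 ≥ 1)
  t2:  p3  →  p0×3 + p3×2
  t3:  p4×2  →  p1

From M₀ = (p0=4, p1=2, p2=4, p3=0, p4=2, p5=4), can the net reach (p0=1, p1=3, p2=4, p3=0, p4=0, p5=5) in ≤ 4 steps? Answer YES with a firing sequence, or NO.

NO — not reachable within 4 firings

depth 0: 1 marking
depth 1: 3 markings reached so far
depth 2: 4 markings reached so far
depth 3: 4 markings reached so far
(frontier empty at depth 3; search complete)
target is not among the 4 markings reachable within 4 steps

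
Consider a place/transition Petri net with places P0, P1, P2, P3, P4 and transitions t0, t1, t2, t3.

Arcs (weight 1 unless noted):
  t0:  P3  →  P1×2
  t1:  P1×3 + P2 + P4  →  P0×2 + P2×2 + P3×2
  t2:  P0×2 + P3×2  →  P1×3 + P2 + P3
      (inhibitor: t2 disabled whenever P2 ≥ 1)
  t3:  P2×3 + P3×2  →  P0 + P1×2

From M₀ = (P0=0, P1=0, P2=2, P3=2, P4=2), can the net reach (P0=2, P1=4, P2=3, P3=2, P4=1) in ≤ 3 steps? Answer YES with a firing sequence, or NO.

NO — not reachable within 3 firings

depth 0: 1 marking
depth 1: 2 markings reached so far
depth 2: 3 markings reached so far
depth 3: 4 markings reached so far
target is not among the 4 markings reachable within 3 steps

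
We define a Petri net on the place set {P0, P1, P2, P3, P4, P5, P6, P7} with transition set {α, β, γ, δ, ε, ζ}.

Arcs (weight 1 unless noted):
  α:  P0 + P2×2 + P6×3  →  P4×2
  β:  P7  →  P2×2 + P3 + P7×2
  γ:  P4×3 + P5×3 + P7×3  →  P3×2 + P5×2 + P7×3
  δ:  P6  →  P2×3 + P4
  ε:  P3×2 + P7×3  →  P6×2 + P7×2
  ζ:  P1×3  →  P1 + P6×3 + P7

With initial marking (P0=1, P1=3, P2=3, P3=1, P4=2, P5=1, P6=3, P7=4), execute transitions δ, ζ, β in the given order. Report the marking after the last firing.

step 1: fire δ:  (P0=1, P1=3, P2=3, P3=1, P4=2, P5=1, P6=3, P7=4) → (P0=1, P1=3, P2=6, P3=1, P4=3, P5=1, P6=2, P7=4)
step 2: fire ζ:  (P0=1, P1=3, P2=6, P3=1, P4=3, P5=1, P6=2, P7=4) → (P0=1, P1=1, P2=6, P3=1, P4=3, P5=1, P6=5, P7=5)
step 3: fire β:  (P0=1, P1=1, P2=6, P3=1, P4=3, P5=1, P6=5, P7=5) → (P0=1, P1=1, P2=8, P3=2, P4=3, P5=1, P6=5, P7=6)

(P0=1, P1=1, P2=8, P3=2, P4=3, P5=1, P6=5, P7=6)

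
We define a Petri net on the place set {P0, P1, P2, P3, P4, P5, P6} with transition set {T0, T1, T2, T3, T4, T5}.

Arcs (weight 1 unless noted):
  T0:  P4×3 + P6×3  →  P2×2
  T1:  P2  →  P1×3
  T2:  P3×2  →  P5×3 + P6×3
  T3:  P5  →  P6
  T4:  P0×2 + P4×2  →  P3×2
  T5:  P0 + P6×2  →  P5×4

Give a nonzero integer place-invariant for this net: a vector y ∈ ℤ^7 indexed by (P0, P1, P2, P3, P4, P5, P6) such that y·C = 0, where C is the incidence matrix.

y = (P0:2, P1:1, P2:3, P3:3, P4:1, P5:1, P6:1)

Incidence matrix C (rows=places, cols=transitions):
       T0   T1   T2   T3   T4   T5
   P0   0    0    0    0   -2   -1
   P1   0    3    0    0    0    0
   P2   2   -1    0    0    0    0
   P3   0    0   -2    0    2    0
   P4  -3    0    0    0   -2    0
   P5   0    0    3   -1    0    4
   P6  -3    0    3    1    0   -2

Candidate y = [2, 1, 3, 3, 1, 1, 1]; check y·C column-wise:
  col T0: 2·0 + 1·0 + 3·2 + 3·0 + 1·-3 + 1·0 + 1·-3 = 0
  col T1: 2·0 + 1·3 + 3·-1 + 3·0 + 1·0 + 1·0 + 1·0 = 0
  col T2: 2·0 + 1·0 + 3·0 + 3·-2 + 1·0 + 1·3 + 1·3 = 0
  col T3: 2·0 + 1·0 + 3·0 + 3·0 + 1·0 + 1·-1 + 1·1 = 0
  col T4: 2·-2 + 1·0 + 3·0 + 3·2 + 1·-2 + 1·0 + 1·0 = 0
  col T5: 2·-1 + 1·0 + 3·0 + 3·0 + 1·0 + 1·4 + 1·-2 = 0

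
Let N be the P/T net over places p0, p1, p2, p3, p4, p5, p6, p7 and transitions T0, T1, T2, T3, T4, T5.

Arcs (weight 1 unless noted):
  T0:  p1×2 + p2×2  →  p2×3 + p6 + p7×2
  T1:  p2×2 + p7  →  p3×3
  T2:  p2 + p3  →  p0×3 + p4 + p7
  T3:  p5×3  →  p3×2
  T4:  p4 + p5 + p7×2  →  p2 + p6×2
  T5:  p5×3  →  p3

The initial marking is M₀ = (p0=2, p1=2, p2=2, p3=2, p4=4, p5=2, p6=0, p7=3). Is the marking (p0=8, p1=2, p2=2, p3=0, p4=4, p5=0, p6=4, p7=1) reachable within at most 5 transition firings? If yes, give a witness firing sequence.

step 1: fire T2:  (p0=2, p1=2, p2=2, p3=2, p4=4, p5=2, p6=0, p7=3) → (p0=5, p1=2, p2=1, p3=1, p4=5, p5=2, p6=0, p7=4)
step 2: fire T2:  (p0=5, p1=2, p2=1, p3=1, p4=5, p5=2, p6=0, p7=4) → (p0=8, p1=2, p2=0, p3=0, p4=6, p5=2, p6=0, p7=5)
step 3: fire T4:  (p0=8, p1=2, p2=0, p3=0, p4=6, p5=2, p6=0, p7=5) → (p0=8, p1=2, p2=1, p3=0, p4=5, p5=1, p6=2, p7=3)
step 4: fire T4:  (p0=8, p1=2, p2=1, p3=0, p4=5, p5=1, p6=2, p7=3) → (p0=8, p1=2, p2=2, p3=0, p4=4, p5=0, p6=4, p7=1)

YES — reachable via ⟨T2, T2, T4, T4⟩ (4 firings)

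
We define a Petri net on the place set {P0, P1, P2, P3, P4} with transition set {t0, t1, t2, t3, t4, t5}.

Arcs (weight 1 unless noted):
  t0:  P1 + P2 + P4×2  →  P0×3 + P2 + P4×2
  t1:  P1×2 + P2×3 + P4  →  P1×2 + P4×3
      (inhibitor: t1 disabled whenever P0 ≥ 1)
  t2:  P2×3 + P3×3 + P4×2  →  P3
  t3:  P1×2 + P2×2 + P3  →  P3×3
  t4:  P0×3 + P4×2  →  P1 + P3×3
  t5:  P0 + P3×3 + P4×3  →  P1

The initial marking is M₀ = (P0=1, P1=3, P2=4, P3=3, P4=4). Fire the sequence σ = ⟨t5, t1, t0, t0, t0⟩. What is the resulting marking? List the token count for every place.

step 1: fire t5:  (P0=1, P1=3, P2=4, P3=3, P4=4) → (P0=0, P1=4, P2=4, P3=0, P4=1)
step 2: fire t1:  (P0=0, P1=4, P2=4, P3=0, P4=1) → (P0=0, P1=4, P2=1, P3=0, P4=3)
step 3: fire t0:  (P0=0, P1=4, P2=1, P3=0, P4=3) → (P0=3, P1=3, P2=1, P3=0, P4=3)
step 4: fire t0:  (P0=3, P1=3, P2=1, P3=0, P4=3) → (P0=6, P1=2, P2=1, P3=0, P4=3)
step 5: fire t0:  (P0=6, P1=2, P2=1, P3=0, P4=3) → (P0=9, P1=1, P2=1, P3=0, P4=3)

(P0=9, P1=1, P2=1, P3=0, P4=3)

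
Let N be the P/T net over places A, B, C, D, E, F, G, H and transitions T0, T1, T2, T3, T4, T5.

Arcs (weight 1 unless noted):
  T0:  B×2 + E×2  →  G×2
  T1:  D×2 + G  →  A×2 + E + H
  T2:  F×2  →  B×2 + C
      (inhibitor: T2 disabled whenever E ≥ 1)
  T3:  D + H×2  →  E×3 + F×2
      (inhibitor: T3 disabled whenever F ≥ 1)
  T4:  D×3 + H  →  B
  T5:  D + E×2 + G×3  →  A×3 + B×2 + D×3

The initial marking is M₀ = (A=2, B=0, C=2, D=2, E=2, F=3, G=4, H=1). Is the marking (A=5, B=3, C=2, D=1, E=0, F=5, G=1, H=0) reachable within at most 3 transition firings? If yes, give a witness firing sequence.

NO — not reachable within 3 firings

depth 0: 1 marking
depth 1: 3 markings reached so far
depth 2: 6 markings reached so far
depth 3: 8 markings reached so far
target is not among the 8 markings reachable within 3 steps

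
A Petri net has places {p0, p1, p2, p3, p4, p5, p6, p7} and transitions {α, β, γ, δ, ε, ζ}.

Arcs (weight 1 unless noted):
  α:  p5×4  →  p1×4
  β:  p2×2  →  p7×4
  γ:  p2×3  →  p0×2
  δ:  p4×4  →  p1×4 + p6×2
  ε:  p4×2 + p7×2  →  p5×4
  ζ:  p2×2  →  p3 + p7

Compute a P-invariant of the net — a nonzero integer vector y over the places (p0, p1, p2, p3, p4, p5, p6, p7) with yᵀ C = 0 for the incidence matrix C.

y = (p0:0, p1:1, p2:0, p3:0, p4:2, p5:1, p6:2, p7:0)

Incidence matrix C (rows=places, cols=transitions):
        α    β    γ    δ    ε    ζ
   p0   0    0    2    0    0    0
   p1   4    0    0    4    0    0
   p2   0   -2   -3    0    0   -2
   p3   0    0    0    0    0    1
   p4   0    0    0   -4   -2    0
   p5  -4    0    0    0    4    0
   p6   0    0    0    2    0    0
   p7   0    4    0    0   -2    1

Candidate y = [0, 1, 0, 0, 2, 1, 2, 0]; check y·C column-wise:
  col α: 1·4 + 2·0 + 1·-4 + 2·0 = 0
  col β: 1·0 + 0·-2 + 2·0 + 1·0 + 2·0 + 0·4 = 0
  col γ: 0·2 + 1·0 + 0·-3 + 2·0 + 1·0 + 2·0 = 0
  col δ: 1·4 + 2·-4 + 1·0 + 2·2 = 0
  col ε: 1·0 + 2·-2 + 1·4 + 2·0 + 0·-2 = 0
  col ζ: 1·0 + 0·-2 + 0·1 + 2·0 + 1·0 + 2·0 + 0·1 = 0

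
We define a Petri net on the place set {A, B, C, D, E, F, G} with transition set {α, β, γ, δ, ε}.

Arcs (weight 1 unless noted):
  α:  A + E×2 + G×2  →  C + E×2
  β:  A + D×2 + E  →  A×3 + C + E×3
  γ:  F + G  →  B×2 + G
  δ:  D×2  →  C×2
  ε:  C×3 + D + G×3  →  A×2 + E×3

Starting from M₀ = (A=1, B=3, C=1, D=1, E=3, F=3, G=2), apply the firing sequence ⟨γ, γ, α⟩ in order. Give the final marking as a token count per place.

(A=0, B=7, C=2, D=1, E=3, F=1, G=0)

step 1: fire γ:  (A=1, B=3, C=1, D=1, E=3, F=3, G=2) → (A=1, B=5, C=1, D=1, E=3, F=2, G=2)
step 2: fire γ:  (A=1, B=5, C=1, D=1, E=3, F=2, G=2) → (A=1, B=7, C=1, D=1, E=3, F=1, G=2)
step 3: fire α:  (A=1, B=7, C=1, D=1, E=3, F=1, G=2) → (A=0, B=7, C=2, D=1, E=3, F=1, G=0)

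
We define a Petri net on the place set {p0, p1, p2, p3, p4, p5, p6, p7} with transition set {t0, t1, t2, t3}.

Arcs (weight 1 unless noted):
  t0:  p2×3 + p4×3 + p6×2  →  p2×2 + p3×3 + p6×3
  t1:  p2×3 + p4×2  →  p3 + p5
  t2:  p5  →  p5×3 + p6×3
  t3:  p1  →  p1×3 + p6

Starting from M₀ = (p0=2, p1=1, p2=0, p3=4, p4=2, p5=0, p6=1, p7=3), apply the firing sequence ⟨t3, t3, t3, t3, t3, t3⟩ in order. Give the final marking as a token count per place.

(p0=2, p1=13, p2=0, p3=4, p4=2, p5=0, p6=7, p7=3)

step 1: fire t3:  (p0=2, p1=1, p2=0, p3=4, p4=2, p5=0, p6=1, p7=3) → (p0=2, p1=3, p2=0, p3=4, p4=2, p5=0, p6=2, p7=3)
step 2: fire t3:  (p0=2, p1=3, p2=0, p3=4, p4=2, p5=0, p6=2, p7=3) → (p0=2, p1=5, p2=0, p3=4, p4=2, p5=0, p6=3, p7=3)
step 3: fire t3:  (p0=2, p1=5, p2=0, p3=4, p4=2, p5=0, p6=3, p7=3) → (p0=2, p1=7, p2=0, p3=4, p4=2, p5=0, p6=4, p7=3)
step 4: fire t3:  (p0=2, p1=7, p2=0, p3=4, p4=2, p5=0, p6=4, p7=3) → (p0=2, p1=9, p2=0, p3=4, p4=2, p5=0, p6=5, p7=3)
step 5: fire t3:  (p0=2, p1=9, p2=0, p3=4, p4=2, p5=0, p6=5, p7=3) → (p0=2, p1=11, p2=0, p3=4, p4=2, p5=0, p6=6, p7=3)
step 6: fire t3:  (p0=2, p1=11, p2=0, p3=4, p4=2, p5=0, p6=6, p7=3) → (p0=2, p1=13, p2=0, p3=4, p4=2, p5=0, p6=7, p7=3)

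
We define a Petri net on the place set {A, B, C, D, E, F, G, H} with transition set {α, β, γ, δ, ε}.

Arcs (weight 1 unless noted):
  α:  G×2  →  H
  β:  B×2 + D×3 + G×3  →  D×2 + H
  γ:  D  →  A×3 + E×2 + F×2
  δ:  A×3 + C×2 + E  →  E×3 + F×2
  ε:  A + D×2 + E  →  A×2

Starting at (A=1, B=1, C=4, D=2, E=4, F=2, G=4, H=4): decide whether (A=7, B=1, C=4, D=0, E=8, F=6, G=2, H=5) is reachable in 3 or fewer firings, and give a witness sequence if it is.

YES — reachable via ⟨α, γ, γ⟩ (3 firings)

step 1: fire α:  (A=1, B=1, C=4, D=2, E=4, F=2, G=4, H=4) → (A=1, B=1, C=4, D=2, E=4, F=2, G=2, H=5)
step 2: fire γ:  (A=1, B=1, C=4, D=2, E=4, F=2, G=2, H=5) → (A=4, B=1, C=4, D=1, E=6, F=4, G=2, H=5)
step 3: fire γ:  (A=4, B=1, C=4, D=1, E=6, F=4, G=2, H=5) → (A=7, B=1, C=4, D=0, E=8, F=6, G=2, H=5)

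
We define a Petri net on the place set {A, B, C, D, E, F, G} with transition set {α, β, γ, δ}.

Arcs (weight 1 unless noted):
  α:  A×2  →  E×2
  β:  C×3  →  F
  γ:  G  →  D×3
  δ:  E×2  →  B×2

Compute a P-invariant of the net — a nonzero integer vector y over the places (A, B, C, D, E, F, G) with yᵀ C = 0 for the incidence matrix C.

y = (A:1, B:1, C:0, D:0, E:1, F:0, G:0)

Incidence matrix C (rows=places, cols=transitions):
        α    β    γ    δ
    A  -2    0    0    0
    B   0    0    0    2
    C   0   -3    0    0
    D   0    0    3    0
    E   2    0    0   -2
    F   0    1    0    0
    G   0    0   -1    0

Candidate y = [1, 1, 0, 0, 1, 0, 0]; check y·C column-wise:
  col α: 1·-2 + 1·0 + 1·2 = 0
  col β: 1·0 + 1·0 + 0·-3 + 1·0 + 0·1 = 0
  col γ: 1·0 + 1·0 + 0·3 + 1·0 + 0·-1 = 0
  col δ: 1·0 + 1·2 + 1·-2 = 0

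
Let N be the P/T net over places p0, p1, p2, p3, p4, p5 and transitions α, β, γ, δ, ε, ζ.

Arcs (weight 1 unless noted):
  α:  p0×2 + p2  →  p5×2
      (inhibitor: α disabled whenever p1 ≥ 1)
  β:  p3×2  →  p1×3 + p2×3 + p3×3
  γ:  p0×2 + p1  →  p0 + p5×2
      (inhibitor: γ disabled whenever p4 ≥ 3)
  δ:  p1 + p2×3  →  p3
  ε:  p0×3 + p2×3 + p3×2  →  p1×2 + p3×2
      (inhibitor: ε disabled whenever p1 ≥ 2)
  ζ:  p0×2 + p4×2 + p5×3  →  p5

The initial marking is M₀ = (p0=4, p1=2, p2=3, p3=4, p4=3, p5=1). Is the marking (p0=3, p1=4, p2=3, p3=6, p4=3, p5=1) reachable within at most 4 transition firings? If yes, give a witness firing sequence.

NO — not reachable within 4 firings

depth 0: 1 marking
depth 1: 3 markings reached so far
depth 2: 5 markings reached so far
depth 3: 8 markings reached so far
depth 4: 11 markings reached so far
target is not among the 11 markings reachable within 4 steps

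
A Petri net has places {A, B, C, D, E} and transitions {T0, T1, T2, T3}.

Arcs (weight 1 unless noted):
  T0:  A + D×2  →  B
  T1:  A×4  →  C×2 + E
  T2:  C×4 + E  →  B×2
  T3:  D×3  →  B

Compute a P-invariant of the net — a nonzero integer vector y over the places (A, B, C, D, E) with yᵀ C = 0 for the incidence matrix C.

Incidence matrix C (rows=places, cols=transitions):
       T0   T1   T2   T3
    A  -1   -4    0    0
    B   1    0    2    1
    C   0    2   -4    0
    D  -2    0    0   -3
    E   0    1   -1    0

Candidate y = [1, 3, 1, 1, 2]; check y·C column-wise:
  col T0: 1·-1 + 3·1 + 1·0 + 1·-2 + 2·0 = 0
  col T1: 1·-4 + 3·0 + 1·2 + 1·0 + 2·1 = 0
  col T2: 1·0 + 3·2 + 1·-4 + 1·0 + 2·-1 = 0
  col T3: 1·0 + 3·1 + 1·0 + 1·-3 + 2·0 = 0

y = (A:1, B:3, C:1, D:1, E:2)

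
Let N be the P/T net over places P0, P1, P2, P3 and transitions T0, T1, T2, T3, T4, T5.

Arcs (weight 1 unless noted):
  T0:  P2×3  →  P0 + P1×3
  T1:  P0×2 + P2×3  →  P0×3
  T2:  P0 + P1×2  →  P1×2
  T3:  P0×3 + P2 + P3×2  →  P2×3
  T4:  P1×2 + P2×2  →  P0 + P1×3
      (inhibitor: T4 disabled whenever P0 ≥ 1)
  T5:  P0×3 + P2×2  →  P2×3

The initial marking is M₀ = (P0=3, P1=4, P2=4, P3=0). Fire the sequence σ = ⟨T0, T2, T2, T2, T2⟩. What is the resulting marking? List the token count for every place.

step 1: fire T0:  (P0=3, P1=4, P2=4, P3=0) → (P0=4, P1=7, P2=1, P3=0)
step 2: fire T2:  (P0=4, P1=7, P2=1, P3=0) → (P0=3, P1=7, P2=1, P3=0)
step 3: fire T2:  (P0=3, P1=7, P2=1, P3=0) → (P0=2, P1=7, P2=1, P3=0)
step 4: fire T2:  (P0=2, P1=7, P2=1, P3=0) → (P0=1, P1=7, P2=1, P3=0)
step 5: fire T2:  (P0=1, P1=7, P2=1, P3=0) → (P0=0, P1=7, P2=1, P3=0)

(P0=0, P1=7, P2=1, P3=0)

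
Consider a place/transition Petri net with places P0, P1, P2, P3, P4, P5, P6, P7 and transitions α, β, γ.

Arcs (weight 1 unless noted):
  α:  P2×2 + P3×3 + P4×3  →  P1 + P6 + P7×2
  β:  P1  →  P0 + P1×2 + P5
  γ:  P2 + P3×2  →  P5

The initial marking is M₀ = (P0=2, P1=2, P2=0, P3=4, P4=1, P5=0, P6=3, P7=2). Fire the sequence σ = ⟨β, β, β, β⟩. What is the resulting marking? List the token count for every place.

step 1: fire β:  (P0=2, P1=2, P2=0, P3=4, P4=1, P5=0, P6=3, P7=2) → (P0=3, P1=3, P2=0, P3=4, P4=1, P5=1, P6=3, P7=2)
step 2: fire β:  (P0=3, P1=3, P2=0, P3=4, P4=1, P5=1, P6=3, P7=2) → (P0=4, P1=4, P2=0, P3=4, P4=1, P5=2, P6=3, P7=2)
step 3: fire β:  (P0=4, P1=4, P2=0, P3=4, P4=1, P5=2, P6=3, P7=2) → (P0=5, P1=5, P2=0, P3=4, P4=1, P5=3, P6=3, P7=2)
step 4: fire β:  (P0=5, P1=5, P2=0, P3=4, P4=1, P5=3, P6=3, P7=2) → (P0=6, P1=6, P2=0, P3=4, P4=1, P5=4, P6=3, P7=2)

(P0=6, P1=6, P2=0, P3=4, P4=1, P5=4, P6=3, P7=2)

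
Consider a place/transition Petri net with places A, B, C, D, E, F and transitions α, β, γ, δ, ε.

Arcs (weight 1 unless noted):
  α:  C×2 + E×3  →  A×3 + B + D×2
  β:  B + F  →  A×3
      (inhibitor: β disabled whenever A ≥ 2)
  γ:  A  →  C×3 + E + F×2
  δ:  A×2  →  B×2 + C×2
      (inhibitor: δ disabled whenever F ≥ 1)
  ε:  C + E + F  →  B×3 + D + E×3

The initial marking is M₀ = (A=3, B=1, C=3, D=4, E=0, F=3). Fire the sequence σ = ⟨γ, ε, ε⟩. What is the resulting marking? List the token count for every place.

step 1: fire γ:  (A=3, B=1, C=3, D=4, E=0, F=3) → (A=2, B=1, C=6, D=4, E=1, F=5)
step 2: fire ε:  (A=2, B=1, C=6, D=4, E=1, F=5) → (A=2, B=4, C=5, D=5, E=3, F=4)
step 3: fire ε:  (A=2, B=4, C=5, D=5, E=3, F=4) → (A=2, B=7, C=4, D=6, E=5, F=3)

(A=2, B=7, C=4, D=6, E=5, F=3)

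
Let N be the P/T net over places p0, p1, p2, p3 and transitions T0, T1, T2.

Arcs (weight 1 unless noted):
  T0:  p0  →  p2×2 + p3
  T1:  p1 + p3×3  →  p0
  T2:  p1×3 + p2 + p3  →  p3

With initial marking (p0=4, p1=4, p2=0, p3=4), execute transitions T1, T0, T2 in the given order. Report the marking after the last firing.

(p0=4, p1=0, p2=1, p3=2)

step 1: fire T1:  (p0=4, p1=4, p2=0, p3=4) → (p0=5, p1=3, p2=0, p3=1)
step 2: fire T0:  (p0=5, p1=3, p2=0, p3=1) → (p0=4, p1=3, p2=2, p3=2)
step 3: fire T2:  (p0=4, p1=3, p2=2, p3=2) → (p0=4, p1=0, p2=1, p3=2)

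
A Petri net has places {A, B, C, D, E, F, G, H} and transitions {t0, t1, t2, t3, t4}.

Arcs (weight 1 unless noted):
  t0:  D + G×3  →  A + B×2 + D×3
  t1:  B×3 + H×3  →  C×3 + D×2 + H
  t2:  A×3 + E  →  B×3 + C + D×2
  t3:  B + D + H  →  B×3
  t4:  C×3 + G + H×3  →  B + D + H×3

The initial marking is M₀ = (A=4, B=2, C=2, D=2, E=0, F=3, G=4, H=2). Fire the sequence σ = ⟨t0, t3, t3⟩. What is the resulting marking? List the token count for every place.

step 1: fire t0:  (A=4, B=2, C=2, D=2, E=0, F=3, G=4, H=2) → (A=5, B=4, C=2, D=4, E=0, F=3, G=1, H=2)
step 2: fire t3:  (A=5, B=4, C=2, D=4, E=0, F=3, G=1, H=2) → (A=5, B=6, C=2, D=3, E=0, F=3, G=1, H=1)
step 3: fire t3:  (A=5, B=6, C=2, D=3, E=0, F=3, G=1, H=1) → (A=5, B=8, C=2, D=2, E=0, F=3, G=1, H=0)

(A=5, B=8, C=2, D=2, E=0, F=3, G=1, H=0)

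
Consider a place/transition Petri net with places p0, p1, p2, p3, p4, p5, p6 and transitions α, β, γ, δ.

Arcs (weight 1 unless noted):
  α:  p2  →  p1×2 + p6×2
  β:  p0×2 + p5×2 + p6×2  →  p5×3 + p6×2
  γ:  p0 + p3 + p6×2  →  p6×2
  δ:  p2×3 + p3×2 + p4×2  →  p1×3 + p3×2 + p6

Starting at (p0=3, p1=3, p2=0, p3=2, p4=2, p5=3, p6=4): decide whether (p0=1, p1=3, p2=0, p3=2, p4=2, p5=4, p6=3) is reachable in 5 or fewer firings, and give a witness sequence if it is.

NO — not reachable within 5 firings

depth 0: 1 marking
depth 1: 3 markings reached so far
depth 2: 5 markings reached so far
depth 3: 5 markings reached so far
(frontier empty at depth 3; search complete)
target is not among the 5 markings reachable within 5 steps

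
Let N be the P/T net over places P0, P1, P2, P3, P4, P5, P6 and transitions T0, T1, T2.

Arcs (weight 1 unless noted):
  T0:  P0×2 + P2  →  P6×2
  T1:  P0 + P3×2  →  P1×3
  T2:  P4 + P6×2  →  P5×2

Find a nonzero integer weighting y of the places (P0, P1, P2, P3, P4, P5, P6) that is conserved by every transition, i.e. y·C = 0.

y = (P0:3, P1:1, P2:-6, P3:0, P4:0, P5:0, P6:0)

Incidence matrix C (rows=places, cols=transitions):
       T0   T1   T2
   P0  -2   -1    0
   P1   0    3    0
   P2  -1    0    0
   P3   0   -2    0
   P4   0    0   -1
   P5   0    0    2
   P6   2    0   -2

Candidate y = [3, 1, -6, 0, 0, 0, 0]; check y·C column-wise:
  col T0: 3·-2 + 1·0 + -6·-1 + 0·2 = 0
  col T1: 3·-1 + 1·3 + -6·0 + 0·-2 = 0
  col T2: 3·0 + 1·0 + -6·0 + 0·-1 + 0·2 + 0·-2 = 0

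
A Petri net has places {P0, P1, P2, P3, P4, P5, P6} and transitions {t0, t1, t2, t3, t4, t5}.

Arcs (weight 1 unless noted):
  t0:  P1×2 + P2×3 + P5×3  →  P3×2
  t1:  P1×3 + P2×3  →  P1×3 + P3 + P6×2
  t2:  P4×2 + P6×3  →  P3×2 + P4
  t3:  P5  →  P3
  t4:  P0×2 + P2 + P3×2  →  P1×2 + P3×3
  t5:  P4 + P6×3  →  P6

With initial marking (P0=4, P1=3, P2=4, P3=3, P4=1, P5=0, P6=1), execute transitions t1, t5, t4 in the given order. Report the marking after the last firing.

(P0=2, P1=5, P2=0, P3=5, P4=0, P5=0, P6=1)

step 1: fire t1:  (P0=4, P1=3, P2=4, P3=3, P4=1, P5=0, P6=1) → (P0=4, P1=3, P2=1, P3=4, P4=1, P5=0, P6=3)
step 2: fire t5:  (P0=4, P1=3, P2=1, P3=4, P4=1, P5=0, P6=3) → (P0=4, P1=3, P2=1, P3=4, P4=0, P5=0, P6=1)
step 3: fire t4:  (P0=4, P1=3, P2=1, P3=4, P4=0, P5=0, P6=1) → (P0=2, P1=5, P2=0, P3=5, P4=0, P5=0, P6=1)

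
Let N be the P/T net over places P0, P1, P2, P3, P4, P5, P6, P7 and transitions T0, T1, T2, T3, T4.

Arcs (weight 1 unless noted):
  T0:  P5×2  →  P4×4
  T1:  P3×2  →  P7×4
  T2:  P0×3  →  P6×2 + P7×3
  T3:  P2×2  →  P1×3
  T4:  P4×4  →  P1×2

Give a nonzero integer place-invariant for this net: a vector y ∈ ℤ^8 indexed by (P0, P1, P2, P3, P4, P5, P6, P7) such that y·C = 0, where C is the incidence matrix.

Incidence matrix C (rows=places, cols=transitions):
       T0   T1   T2   T3   T4
   P0   0    0   -3    0    0
   P1   0    0    0    3    2
   P2   0    0    0   -2    0
   P3   0   -2    0    0    0
   P4   4    0    0    0   -4
   P5  -2    0    0    0    0
   P6   0    0    2    0    0
   P7   0    4    3    0    0

Candidate y = [0, 2, 3, 0, 1, 2, 0, 0]; check y·C column-wise:
  col T0: 2·0 + 3·0 + 1·4 + 2·-2 = 0
  col T1: 2·0 + 3·0 + 0·-2 + 1·0 + 2·0 + 0·4 = 0
  col T2: 0·-3 + 2·0 + 3·0 + 1·0 + 2·0 + 0·2 + 0·3 = 0
  col T3: 2·3 + 3·-2 + 1·0 + 2·0 = 0
  col T4: 2·2 + 3·0 + 1·-4 + 2·0 = 0

y = (P0:0, P1:2, P2:3, P3:0, P4:1, P5:2, P6:0, P7:0)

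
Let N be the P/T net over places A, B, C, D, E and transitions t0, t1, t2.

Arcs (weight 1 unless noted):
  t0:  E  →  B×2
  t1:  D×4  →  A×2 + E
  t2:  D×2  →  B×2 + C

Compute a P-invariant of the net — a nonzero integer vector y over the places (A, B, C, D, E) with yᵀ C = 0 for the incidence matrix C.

y = (A:2, B:0, C:2, D:1, E:0)

Incidence matrix C (rows=places, cols=transitions):
       t0   t1   t2
    A   0    2    0
    B   2    0    2
    C   0    0    1
    D   0   -4   -2
    E  -1    1    0

Candidate y = [2, 0, 2, 1, 0]; check y·C column-wise:
  col t0: 2·0 + 0·2 + 2·0 + 1·0 + 0·-1 = 0
  col t1: 2·2 + 2·0 + 1·-4 + 0·1 = 0
  col t2: 2·0 + 0·2 + 2·1 + 1·-2 = 0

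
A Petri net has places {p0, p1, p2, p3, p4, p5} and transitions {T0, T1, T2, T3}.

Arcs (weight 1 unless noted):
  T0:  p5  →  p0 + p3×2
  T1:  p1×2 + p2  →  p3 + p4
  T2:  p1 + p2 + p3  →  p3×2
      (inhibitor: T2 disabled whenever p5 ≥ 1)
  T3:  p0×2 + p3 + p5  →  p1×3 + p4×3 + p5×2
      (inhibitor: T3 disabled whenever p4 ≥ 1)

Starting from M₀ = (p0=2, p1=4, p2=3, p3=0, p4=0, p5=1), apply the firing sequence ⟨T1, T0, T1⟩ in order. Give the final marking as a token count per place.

(p0=3, p1=0, p2=1, p3=4, p4=2, p5=0)

step 1: fire T1:  (p0=2, p1=4, p2=3, p3=0, p4=0, p5=1) → (p0=2, p1=2, p2=2, p3=1, p4=1, p5=1)
step 2: fire T0:  (p0=2, p1=2, p2=2, p3=1, p4=1, p5=1) → (p0=3, p1=2, p2=2, p3=3, p4=1, p5=0)
step 3: fire T1:  (p0=3, p1=2, p2=2, p3=3, p4=1, p5=0) → (p0=3, p1=0, p2=1, p3=4, p4=2, p5=0)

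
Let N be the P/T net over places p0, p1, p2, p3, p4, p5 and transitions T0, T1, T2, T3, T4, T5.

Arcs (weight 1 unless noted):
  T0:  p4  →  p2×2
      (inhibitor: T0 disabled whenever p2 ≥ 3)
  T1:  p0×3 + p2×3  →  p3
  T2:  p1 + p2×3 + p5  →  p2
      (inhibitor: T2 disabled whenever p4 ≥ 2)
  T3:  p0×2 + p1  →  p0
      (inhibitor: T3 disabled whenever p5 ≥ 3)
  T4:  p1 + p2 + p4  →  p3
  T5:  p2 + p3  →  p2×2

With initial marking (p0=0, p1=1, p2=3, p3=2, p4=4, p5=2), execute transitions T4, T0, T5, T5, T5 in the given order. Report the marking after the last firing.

(p0=0, p1=0, p2=7, p3=0, p4=2, p5=2)

step 1: fire T4:  (p0=0, p1=1, p2=3, p3=2, p4=4, p5=2) → (p0=0, p1=0, p2=2, p3=3, p4=3, p5=2)
step 2: fire T0:  (p0=0, p1=0, p2=2, p3=3, p4=3, p5=2) → (p0=0, p1=0, p2=4, p3=3, p4=2, p5=2)
step 3: fire T5:  (p0=0, p1=0, p2=4, p3=3, p4=2, p5=2) → (p0=0, p1=0, p2=5, p3=2, p4=2, p5=2)
step 4: fire T5:  (p0=0, p1=0, p2=5, p3=2, p4=2, p5=2) → (p0=0, p1=0, p2=6, p3=1, p4=2, p5=2)
step 5: fire T5:  (p0=0, p1=0, p2=6, p3=1, p4=2, p5=2) → (p0=0, p1=0, p2=7, p3=0, p4=2, p5=2)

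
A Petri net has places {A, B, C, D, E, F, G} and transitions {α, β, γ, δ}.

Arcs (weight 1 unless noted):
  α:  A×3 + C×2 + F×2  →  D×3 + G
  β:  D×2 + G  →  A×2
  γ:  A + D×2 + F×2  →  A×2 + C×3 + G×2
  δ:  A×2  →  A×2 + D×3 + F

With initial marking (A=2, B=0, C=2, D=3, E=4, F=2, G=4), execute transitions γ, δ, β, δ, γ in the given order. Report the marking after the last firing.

(A=6, B=0, C=8, D=3, E=4, F=0, G=7)

step 1: fire γ:  (A=2, B=0, C=2, D=3, E=4, F=2, G=4) → (A=3, B=0, C=5, D=1, E=4, F=0, G=6)
step 2: fire δ:  (A=3, B=0, C=5, D=1, E=4, F=0, G=6) → (A=3, B=0, C=5, D=4, E=4, F=1, G=6)
step 3: fire β:  (A=3, B=0, C=5, D=4, E=4, F=1, G=6) → (A=5, B=0, C=5, D=2, E=4, F=1, G=5)
step 4: fire δ:  (A=5, B=0, C=5, D=2, E=4, F=1, G=5) → (A=5, B=0, C=5, D=5, E=4, F=2, G=5)
step 5: fire γ:  (A=5, B=0, C=5, D=5, E=4, F=2, G=5) → (A=6, B=0, C=8, D=3, E=4, F=0, G=7)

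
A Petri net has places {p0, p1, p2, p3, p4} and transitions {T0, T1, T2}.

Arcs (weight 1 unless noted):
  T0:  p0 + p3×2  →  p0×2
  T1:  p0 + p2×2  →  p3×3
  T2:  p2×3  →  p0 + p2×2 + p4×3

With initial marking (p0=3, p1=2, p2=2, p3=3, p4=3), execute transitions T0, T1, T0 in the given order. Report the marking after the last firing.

(p0=4, p1=2, p2=0, p3=2, p4=3)

step 1: fire T0:  (p0=3, p1=2, p2=2, p3=3, p4=3) → (p0=4, p1=2, p2=2, p3=1, p4=3)
step 2: fire T1:  (p0=4, p1=2, p2=2, p3=1, p4=3) → (p0=3, p1=2, p2=0, p3=4, p4=3)
step 3: fire T0:  (p0=3, p1=2, p2=0, p3=4, p4=3) → (p0=4, p1=2, p2=0, p3=2, p4=3)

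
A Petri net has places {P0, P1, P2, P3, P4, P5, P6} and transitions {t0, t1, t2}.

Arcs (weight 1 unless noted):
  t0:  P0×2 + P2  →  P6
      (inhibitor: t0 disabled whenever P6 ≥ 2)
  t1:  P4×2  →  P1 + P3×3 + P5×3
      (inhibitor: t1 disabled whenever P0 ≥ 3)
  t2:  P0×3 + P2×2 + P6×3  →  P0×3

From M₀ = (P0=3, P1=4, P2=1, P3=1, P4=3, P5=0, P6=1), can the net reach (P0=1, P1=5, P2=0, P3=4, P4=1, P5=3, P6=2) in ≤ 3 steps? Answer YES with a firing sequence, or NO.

YES — reachable via ⟨t0, t1⟩ (2 firings)

step 1: fire t0:  (P0=3, P1=4, P2=1, P3=1, P4=3, P5=0, P6=1) → (P0=1, P1=4, P2=0, P3=1, P4=3, P5=0, P6=2)
step 2: fire t1:  (P0=1, P1=4, P2=0, P3=1, P4=3, P5=0, P6=2) → (P0=1, P1=5, P2=0, P3=4, P4=1, P5=3, P6=2)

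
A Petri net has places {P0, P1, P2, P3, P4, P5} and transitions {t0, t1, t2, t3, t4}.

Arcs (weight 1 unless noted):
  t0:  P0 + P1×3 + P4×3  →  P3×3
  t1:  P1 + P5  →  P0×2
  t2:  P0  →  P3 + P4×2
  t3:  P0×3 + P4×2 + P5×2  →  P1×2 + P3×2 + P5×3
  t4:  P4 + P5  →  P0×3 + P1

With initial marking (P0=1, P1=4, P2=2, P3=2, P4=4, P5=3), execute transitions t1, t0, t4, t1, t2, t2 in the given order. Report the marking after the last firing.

(P0=5, P1=0, P2=2, P3=7, P4=4, P5=0)

step 1: fire t1:  (P0=1, P1=4, P2=2, P3=2, P4=4, P5=3) → (P0=3, P1=3, P2=2, P3=2, P4=4, P5=2)
step 2: fire t0:  (P0=3, P1=3, P2=2, P3=2, P4=4, P5=2) → (P0=2, P1=0, P2=2, P3=5, P4=1, P5=2)
step 3: fire t4:  (P0=2, P1=0, P2=2, P3=5, P4=1, P5=2) → (P0=5, P1=1, P2=2, P3=5, P4=0, P5=1)
step 4: fire t1:  (P0=5, P1=1, P2=2, P3=5, P4=0, P5=1) → (P0=7, P1=0, P2=2, P3=5, P4=0, P5=0)
step 5: fire t2:  (P0=7, P1=0, P2=2, P3=5, P4=0, P5=0) → (P0=6, P1=0, P2=2, P3=6, P4=2, P5=0)
step 6: fire t2:  (P0=6, P1=0, P2=2, P3=6, P4=2, P5=0) → (P0=5, P1=0, P2=2, P3=7, P4=4, P5=0)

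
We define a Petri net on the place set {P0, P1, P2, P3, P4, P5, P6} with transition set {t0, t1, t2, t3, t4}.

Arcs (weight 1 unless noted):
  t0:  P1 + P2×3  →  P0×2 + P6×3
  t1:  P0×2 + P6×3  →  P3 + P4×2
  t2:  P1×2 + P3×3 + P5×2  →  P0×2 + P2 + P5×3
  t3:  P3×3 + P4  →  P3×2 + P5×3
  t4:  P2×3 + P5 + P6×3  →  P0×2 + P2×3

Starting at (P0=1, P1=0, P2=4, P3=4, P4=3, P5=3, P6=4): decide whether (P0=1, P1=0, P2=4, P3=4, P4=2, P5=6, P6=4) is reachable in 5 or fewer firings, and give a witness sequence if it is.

depth 0: 1 marking
depth 1: 3 markings reached so far
depth 2: 5 markings reached so far
depth 3: 6 markings reached so far
depth 4: 6 markings reached so far
(frontier empty at depth 4; search complete)
target is not among the 6 markings reachable within 5 steps

NO — not reachable within 5 firings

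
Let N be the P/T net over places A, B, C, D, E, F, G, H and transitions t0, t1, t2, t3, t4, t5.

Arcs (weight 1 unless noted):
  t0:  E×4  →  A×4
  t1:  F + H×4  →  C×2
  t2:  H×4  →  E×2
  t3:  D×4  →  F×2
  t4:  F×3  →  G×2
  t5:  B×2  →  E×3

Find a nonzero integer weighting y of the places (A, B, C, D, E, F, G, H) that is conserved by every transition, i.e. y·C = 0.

Incidence matrix C (rows=places, cols=transitions):
       t0   t1   t2   t3   t4   t5
    A   4    0    0    0    0    0
    B   0    0    0    0    0   -2
    C   0    2    0    0    0    0
    D   0    0    0   -4    0    0
    E  -4    0    2    0    0    3
    F   0   -1    0    2   -3    0
    G   0    0    0    0    2    0
    H   0   -4   -4    0    0    0

Candidate y = [0, 0, 1, 1, 0, 2, 3, 0]; check y·C column-wise:
  col t0: 0·4 + 1·0 + 1·0 + 0·-4 + 2·0 + 3·0 = 0
  col t1: 1·2 + 1·0 + 2·-1 + 3·0 + 0·-4 = 0
  col t2: 1·0 + 1·0 + 0·2 + 2·0 + 3·0 + 0·-4 = 0
  col t3: 1·0 + 1·-4 + 2·2 + 3·0 = 0
  col t4: 1·0 + 1·0 + 2·-3 + 3·2 = 0
  col t5: 0·-2 + 1·0 + 1·0 + 0·3 + 2·0 + 3·0 = 0

y = (A:0, B:0, C:1, D:1, E:0, F:2, G:3, H:0)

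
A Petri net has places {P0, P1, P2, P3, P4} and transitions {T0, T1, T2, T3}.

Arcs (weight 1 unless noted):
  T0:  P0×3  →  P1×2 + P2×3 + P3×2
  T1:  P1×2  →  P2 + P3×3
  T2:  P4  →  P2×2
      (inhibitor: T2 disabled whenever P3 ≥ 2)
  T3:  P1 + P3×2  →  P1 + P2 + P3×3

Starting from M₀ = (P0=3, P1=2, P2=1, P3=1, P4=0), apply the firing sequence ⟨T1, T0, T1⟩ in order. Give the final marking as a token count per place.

step 1: fire T1:  (P0=3, P1=2, P2=1, P3=1, P4=0) → (P0=3, P1=0, P2=2, P3=4, P4=0)
step 2: fire T0:  (P0=3, P1=0, P2=2, P3=4, P4=0) → (P0=0, P1=2, P2=5, P3=6, P4=0)
step 3: fire T1:  (P0=0, P1=2, P2=5, P3=6, P4=0) → (P0=0, P1=0, P2=6, P3=9, P4=0)

(P0=0, P1=0, P2=6, P3=9, P4=0)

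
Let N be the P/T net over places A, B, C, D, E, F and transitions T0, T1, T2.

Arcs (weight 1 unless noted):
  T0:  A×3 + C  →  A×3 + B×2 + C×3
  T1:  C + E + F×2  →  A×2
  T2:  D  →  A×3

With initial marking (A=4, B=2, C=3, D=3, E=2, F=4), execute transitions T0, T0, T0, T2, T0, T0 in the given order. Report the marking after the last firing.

(A=7, B=12, C=13, D=2, E=2, F=4)

step 1: fire T0:  (A=4, B=2, C=3, D=3, E=2, F=4) → (A=4, B=4, C=5, D=3, E=2, F=4)
step 2: fire T0:  (A=4, B=4, C=5, D=3, E=2, F=4) → (A=4, B=6, C=7, D=3, E=2, F=4)
step 3: fire T0:  (A=4, B=6, C=7, D=3, E=2, F=4) → (A=4, B=8, C=9, D=3, E=2, F=4)
step 4: fire T2:  (A=4, B=8, C=9, D=3, E=2, F=4) → (A=7, B=8, C=9, D=2, E=2, F=4)
step 5: fire T0:  (A=7, B=8, C=9, D=2, E=2, F=4) → (A=7, B=10, C=11, D=2, E=2, F=4)
step 6: fire T0:  (A=7, B=10, C=11, D=2, E=2, F=4) → (A=7, B=12, C=13, D=2, E=2, F=4)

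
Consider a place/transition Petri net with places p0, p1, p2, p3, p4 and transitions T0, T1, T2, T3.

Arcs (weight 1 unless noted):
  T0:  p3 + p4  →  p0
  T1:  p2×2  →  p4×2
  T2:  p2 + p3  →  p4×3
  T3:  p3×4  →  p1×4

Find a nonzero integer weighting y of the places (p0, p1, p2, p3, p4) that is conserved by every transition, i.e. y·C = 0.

y = (p0:3, p1:2, p2:1, p3:2, p4:1)

Incidence matrix C (rows=places, cols=transitions):
       T0   T1   T2   T3
   p0   1    0    0    0
   p1   0    0    0    4
   p2   0   -2   -1    0
   p3  -1    0   -1   -4
   p4  -1    2    3    0

Candidate y = [3, 2, 1, 2, 1]; check y·C column-wise:
  col T0: 3·1 + 2·0 + 1·0 + 2·-1 + 1·-1 = 0
  col T1: 3·0 + 2·0 + 1·-2 + 2·0 + 1·2 = 0
  col T2: 3·0 + 2·0 + 1·-1 + 2·-1 + 1·3 = 0
  col T3: 3·0 + 2·4 + 1·0 + 2·-4 + 1·0 = 0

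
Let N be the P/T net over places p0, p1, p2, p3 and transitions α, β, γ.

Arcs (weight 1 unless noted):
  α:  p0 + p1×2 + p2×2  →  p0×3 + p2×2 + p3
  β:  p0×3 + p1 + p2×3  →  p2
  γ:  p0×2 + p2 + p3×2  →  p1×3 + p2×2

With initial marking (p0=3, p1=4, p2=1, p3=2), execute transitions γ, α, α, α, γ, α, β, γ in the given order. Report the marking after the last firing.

step 1: fire γ:  (p0=3, p1=4, p2=1, p3=2) → (p0=1, p1=7, p2=2, p3=0)
step 2: fire α:  (p0=1, p1=7, p2=2, p3=0) → (p0=3, p1=5, p2=2, p3=1)
step 3: fire α:  (p0=3, p1=5, p2=2, p3=1) → (p0=5, p1=3, p2=2, p3=2)
step 4: fire α:  (p0=5, p1=3, p2=2, p3=2) → (p0=7, p1=1, p2=2, p3=3)
step 5: fire γ:  (p0=7, p1=1, p2=2, p3=3) → (p0=5, p1=4, p2=3, p3=1)
step 6: fire α:  (p0=5, p1=4, p2=3, p3=1) → (p0=7, p1=2, p2=3, p3=2)
step 7: fire β:  (p0=7, p1=2, p2=3, p3=2) → (p0=4, p1=1, p2=1, p3=2)
step 8: fire γ:  (p0=4, p1=1, p2=1, p3=2) → (p0=2, p1=4, p2=2, p3=0)

(p0=2, p1=4, p2=2, p3=0)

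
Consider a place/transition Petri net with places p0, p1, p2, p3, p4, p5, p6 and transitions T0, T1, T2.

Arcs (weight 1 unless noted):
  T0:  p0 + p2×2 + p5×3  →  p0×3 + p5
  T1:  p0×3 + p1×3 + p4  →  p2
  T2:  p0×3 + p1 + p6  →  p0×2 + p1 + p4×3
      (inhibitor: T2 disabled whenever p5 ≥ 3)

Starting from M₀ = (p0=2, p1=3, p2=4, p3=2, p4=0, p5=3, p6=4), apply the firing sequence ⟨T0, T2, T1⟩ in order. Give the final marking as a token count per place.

step 1: fire T0:  (p0=2, p1=3, p2=4, p3=2, p4=0, p5=3, p6=4) → (p0=4, p1=3, p2=2, p3=2, p4=0, p5=1, p6=4)
step 2: fire T2:  (p0=4, p1=3, p2=2, p3=2, p4=0, p5=1, p6=4) → (p0=3, p1=3, p2=2, p3=2, p4=3, p5=1, p6=3)
step 3: fire T1:  (p0=3, p1=3, p2=2, p3=2, p4=3, p5=1, p6=3) → (p0=0, p1=0, p2=3, p3=2, p4=2, p5=1, p6=3)

(p0=0, p1=0, p2=3, p3=2, p4=2, p5=1, p6=3)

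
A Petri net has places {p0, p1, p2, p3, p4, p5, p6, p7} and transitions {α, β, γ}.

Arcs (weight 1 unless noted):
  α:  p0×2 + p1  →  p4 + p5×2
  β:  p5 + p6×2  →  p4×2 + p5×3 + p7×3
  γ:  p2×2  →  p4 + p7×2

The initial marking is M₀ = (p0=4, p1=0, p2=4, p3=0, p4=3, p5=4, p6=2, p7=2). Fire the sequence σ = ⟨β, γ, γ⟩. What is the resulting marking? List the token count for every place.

step 1: fire β:  (p0=4, p1=0, p2=4, p3=0, p4=3, p5=4, p6=2, p7=2) → (p0=4, p1=0, p2=4, p3=0, p4=5, p5=6, p6=0, p7=5)
step 2: fire γ:  (p0=4, p1=0, p2=4, p3=0, p4=5, p5=6, p6=0, p7=5) → (p0=4, p1=0, p2=2, p3=0, p4=6, p5=6, p6=0, p7=7)
step 3: fire γ:  (p0=4, p1=0, p2=2, p3=0, p4=6, p5=6, p6=0, p7=7) → (p0=4, p1=0, p2=0, p3=0, p4=7, p5=6, p6=0, p7=9)

(p0=4, p1=0, p2=0, p3=0, p4=7, p5=6, p6=0, p7=9)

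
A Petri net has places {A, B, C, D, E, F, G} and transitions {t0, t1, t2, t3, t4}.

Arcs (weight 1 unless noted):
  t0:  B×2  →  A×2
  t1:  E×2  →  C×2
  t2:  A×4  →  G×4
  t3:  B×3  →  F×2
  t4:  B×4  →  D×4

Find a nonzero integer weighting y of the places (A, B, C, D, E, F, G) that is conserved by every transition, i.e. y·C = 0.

y = (A:0, B:0, C:1, D:0, E:1, F:0, G:0)

Incidence matrix C (rows=places, cols=transitions):
       t0   t1   t2   t3   t4
    A   2    0   -4    0    0
    B  -2    0    0   -3   -4
    C   0    2    0    0    0
    D   0    0    0    0    4
    E   0   -2    0    0    0
    F   0    0    0    2    0
    G   0    0    4    0    0

Candidate y = [0, 0, 1, 0, 1, 0, 0]; check y·C column-wise:
  col t0: 0·2 + 0·-2 + 1·0 + 1·0 = 0
  col t1: 1·2 + 1·-2 = 0
  col t2: 0·-4 + 1·0 + 1·0 + 0·4 = 0
  col t3: 0·-3 + 1·0 + 1·0 + 0·2 = 0
  col t4: 0·-4 + 1·0 + 0·4 + 1·0 = 0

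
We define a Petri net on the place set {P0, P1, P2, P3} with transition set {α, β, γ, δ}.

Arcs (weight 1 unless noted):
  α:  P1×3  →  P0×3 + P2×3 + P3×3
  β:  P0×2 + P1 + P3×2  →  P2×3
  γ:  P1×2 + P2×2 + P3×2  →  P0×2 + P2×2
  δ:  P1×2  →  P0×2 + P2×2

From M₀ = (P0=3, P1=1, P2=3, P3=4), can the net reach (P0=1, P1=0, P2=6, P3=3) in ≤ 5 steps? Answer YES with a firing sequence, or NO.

NO — not reachable within 5 firings

depth 0: 1 marking
depth 1: 2 markings reached so far
depth 2: 2 markings reached so far
(frontier empty at depth 2; search complete)
target is not among the 2 markings reachable within 5 steps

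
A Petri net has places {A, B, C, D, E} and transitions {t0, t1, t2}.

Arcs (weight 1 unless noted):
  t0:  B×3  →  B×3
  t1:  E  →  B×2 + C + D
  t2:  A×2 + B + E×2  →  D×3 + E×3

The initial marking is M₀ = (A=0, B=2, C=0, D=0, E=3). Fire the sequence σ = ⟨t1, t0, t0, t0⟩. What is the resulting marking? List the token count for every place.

step 1: fire t1:  (A=0, B=2, C=0, D=0, E=3) → (A=0, B=4, C=1, D=1, E=2)
step 2: fire t0:  (A=0, B=4, C=1, D=1, E=2) → (A=0, B=4, C=1, D=1, E=2)
step 3: fire t0:  (A=0, B=4, C=1, D=1, E=2) → (A=0, B=4, C=1, D=1, E=2)
step 4: fire t0:  (A=0, B=4, C=1, D=1, E=2) → (A=0, B=4, C=1, D=1, E=2)

(A=0, B=4, C=1, D=1, E=2)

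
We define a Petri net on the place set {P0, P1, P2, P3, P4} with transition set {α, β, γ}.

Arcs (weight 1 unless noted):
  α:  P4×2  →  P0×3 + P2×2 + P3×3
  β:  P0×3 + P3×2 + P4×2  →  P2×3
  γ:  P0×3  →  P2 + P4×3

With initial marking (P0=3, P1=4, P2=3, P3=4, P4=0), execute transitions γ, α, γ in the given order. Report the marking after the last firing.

(P0=0, P1=4, P2=7, P3=7, P4=4)

step 1: fire γ:  (P0=3, P1=4, P2=3, P3=4, P4=0) → (P0=0, P1=4, P2=4, P3=4, P4=3)
step 2: fire α:  (P0=0, P1=4, P2=4, P3=4, P4=3) → (P0=3, P1=4, P2=6, P3=7, P4=1)
step 3: fire γ:  (P0=3, P1=4, P2=6, P3=7, P4=1) → (P0=0, P1=4, P2=7, P3=7, P4=4)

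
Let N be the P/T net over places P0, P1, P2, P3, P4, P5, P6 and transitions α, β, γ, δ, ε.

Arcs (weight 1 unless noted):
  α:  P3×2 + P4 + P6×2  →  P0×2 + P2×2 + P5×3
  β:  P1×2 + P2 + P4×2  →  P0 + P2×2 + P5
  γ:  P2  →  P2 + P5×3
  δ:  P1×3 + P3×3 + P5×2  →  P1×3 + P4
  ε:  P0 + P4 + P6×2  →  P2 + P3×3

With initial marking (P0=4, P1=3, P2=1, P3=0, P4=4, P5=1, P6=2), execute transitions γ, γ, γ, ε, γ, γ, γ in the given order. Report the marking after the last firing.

(P0=3, P1=3, P2=2, P3=3, P4=3, P5=19, P6=0)

step 1: fire γ:  (P0=4, P1=3, P2=1, P3=0, P4=4, P5=1, P6=2) → (P0=4, P1=3, P2=1, P3=0, P4=4, P5=4, P6=2)
step 2: fire γ:  (P0=4, P1=3, P2=1, P3=0, P4=4, P5=4, P6=2) → (P0=4, P1=3, P2=1, P3=0, P4=4, P5=7, P6=2)
step 3: fire γ:  (P0=4, P1=3, P2=1, P3=0, P4=4, P5=7, P6=2) → (P0=4, P1=3, P2=1, P3=0, P4=4, P5=10, P6=2)
step 4: fire ε:  (P0=4, P1=3, P2=1, P3=0, P4=4, P5=10, P6=2) → (P0=3, P1=3, P2=2, P3=3, P4=3, P5=10, P6=0)
step 5: fire γ:  (P0=3, P1=3, P2=2, P3=3, P4=3, P5=10, P6=0) → (P0=3, P1=3, P2=2, P3=3, P4=3, P5=13, P6=0)
step 6: fire γ:  (P0=3, P1=3, P2=2, P3=3, P4=3, P5=13, P6=0) → (P0=3, P1=3, P2=2, P3=3, P4=3, P5=16, P6=0)
step 7: fire γ:  (P0=3, P1=3, P2=2, P3=3, P4=3, P5=16, P6=0) → (P0=3, P1=3, P2=2, P3=3, P4=3, P5=19, P6=0)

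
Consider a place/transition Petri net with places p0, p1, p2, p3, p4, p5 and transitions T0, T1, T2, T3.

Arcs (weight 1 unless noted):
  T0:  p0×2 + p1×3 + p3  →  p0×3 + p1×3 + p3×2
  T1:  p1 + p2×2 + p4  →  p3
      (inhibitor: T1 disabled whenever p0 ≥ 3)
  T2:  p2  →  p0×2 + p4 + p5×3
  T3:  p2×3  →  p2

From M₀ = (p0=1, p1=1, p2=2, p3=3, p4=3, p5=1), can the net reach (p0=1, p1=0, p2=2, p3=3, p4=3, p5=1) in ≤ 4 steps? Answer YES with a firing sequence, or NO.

depth 0: 1 marking
depth 1: 3 markings reached so far
depth 2: 4 markings reached so far
depth 3: 4 markings reached so far
(frontier empty at depth 3; search complete)
target is not among the 4 markings reachable within 4 steps

NO — not reachable within 4 firings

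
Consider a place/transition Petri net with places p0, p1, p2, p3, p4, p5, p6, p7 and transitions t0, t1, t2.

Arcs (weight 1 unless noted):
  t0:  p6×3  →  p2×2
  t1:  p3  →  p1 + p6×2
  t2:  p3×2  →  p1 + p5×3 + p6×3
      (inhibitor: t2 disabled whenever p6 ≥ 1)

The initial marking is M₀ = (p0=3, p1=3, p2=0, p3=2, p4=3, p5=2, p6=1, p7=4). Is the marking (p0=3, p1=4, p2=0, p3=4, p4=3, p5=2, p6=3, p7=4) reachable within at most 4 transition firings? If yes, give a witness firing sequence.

NO — not reachable within 4 firings

depth 0: 1 marking
depth 1: 2 markings reached so far
depth 2: 4 markings reached so far
depth 3: 5 markings reached so far
depth 4: 5 markings reached so far
(frontier empty at depth 4; search complete)
target is not among the 5 markings reachable within 4 steps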